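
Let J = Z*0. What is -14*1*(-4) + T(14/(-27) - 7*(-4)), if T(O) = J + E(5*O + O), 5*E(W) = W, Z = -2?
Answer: 4004/45 ≈ 88.978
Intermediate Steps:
E(W) = W/5
J = 0 (J = -2*0 = 0)
T(O) = 6*O/5 (T(O) = 0 + (5*O + O)/5 = 0 + (6*O)/5 = 0 + 6*O/5 = 6*O/5)
-14*1*(-4) + T(14/(-27) - 7*(-4)) = -14*1*(-4) + 6*(14/(-27) - 7*(-4))/5 = -14*(-4) + 6*(14*(-1/27) + 28)/5 = 56 + 6*(-14/27 + 28)/5 = 56 + (6/5)*(742/27) = 56 + 1484/45 = 4004/45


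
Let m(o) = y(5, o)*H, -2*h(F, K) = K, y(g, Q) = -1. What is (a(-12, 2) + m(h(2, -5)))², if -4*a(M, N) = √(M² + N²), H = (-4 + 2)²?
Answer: (8 + √37)²/4 ≈ 49.581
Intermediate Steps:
H = 4 (H = (-2)² = 4)
h(F, K) = -K/2
a(M, N) = -√(M² + N²)/4
m(o) = -4 (m(o) = -1*4 = -4)
(a(-12, 2) + m(h(2, -5)))² = (-√((-12)² + 2²)/4 - 4)² = (-√(144 + 4)/4 - 4)² = (-√37/2 - 4)² = (-4 - √37/2)²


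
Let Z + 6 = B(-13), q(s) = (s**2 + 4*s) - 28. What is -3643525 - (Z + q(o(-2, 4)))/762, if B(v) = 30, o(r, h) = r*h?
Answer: -1388183039/381 ≈ -3.6435e+6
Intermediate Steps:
o(r, h) = h*r
q(s) = -28 + s**2 + 4*s
Z = 24 (Z = -6 + 30 = 24)
-3643525 - (Z + q(o(-2, 4)))/762 = -3643525 - (24 + (-28 + (4*(-2))**2 + 4*(4*(-2))))/762 = -3643525 - (24 + (-28 + (-8)**2 + 4*(-8)))/762 = -3643525 - (24 + (-28 + 64 - 32))/762 = -3643525 - (24 + 4)/762 = -3643525 - 28/762 = -3643525 - 1*14/381 = -3643525 - 14/381 = -1388183039/381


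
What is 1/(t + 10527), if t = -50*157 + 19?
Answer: 1/2696 ≈ 0.00037092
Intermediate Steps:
t = -7831 (t = -7850 + 19 = -7831)
1/(t + 10527) = 1/(-7831 + 10527) = 1/2696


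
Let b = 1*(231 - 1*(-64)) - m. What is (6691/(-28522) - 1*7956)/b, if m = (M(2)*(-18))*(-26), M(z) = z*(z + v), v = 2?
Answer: 226927723/98372378 ≈ 2.3068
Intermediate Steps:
M(z) = z*(2 + z) (M(z) = z*(z + 2) = z*(2 + z))
m = 3744 (m = ((2*(2 + 2))*(-18))*(-26) = ((2*4)*(-18))*(-26) = (8*(-18))*(-26) = -144*(-26) = 3744)
b = -3449 (b = 1*(231 - 1*(-64)) - 1*3744 = 1*(231 + 64) - 3744 = 1*295 - 3744 = 295 - 3744 = -3449)
(6691/(-28522) - 1*7956)/b = (6691/(-28522) - 1*7956)/(-3449) = (6691*(-1/28522) - 7956)*(-1/3449) = (-6691/28522 - 7956)*(-1/3449) = -226927723/28522*(-1/3449) = 226927723/98372378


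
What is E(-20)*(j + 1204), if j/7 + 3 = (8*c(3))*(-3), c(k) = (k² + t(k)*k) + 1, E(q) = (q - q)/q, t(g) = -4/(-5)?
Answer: 0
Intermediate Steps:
t(g) = ⅘ (t(g) = -4*(-⅕) = ⅘)
E(q) = 0 (E(q) = 0/q = 0)
c(k) = 1 + k² + 4*k/5 (c(k) = (k² + 4*k/5) + 1 = 1 + k² + 4*k/5)
j = -10521/5 (j = -21 + 7*((8*(1 + 3² + (⅘)*3))*(-3)) = -21 + 7*((8*(1 + 9 + 12/5))*(-3)) = -21 + 7*((8*(62/5))*(-3)) = -21 + 7*((496/5)*(-3)) = -21 + 7*(-1488/5) = -21 - 10416/5 = -10521/5 ≈ -2104.2)
E(-20)*(j + 1204) = 0*(-10521/5 + 1204) = 0*(-4501/5) = 0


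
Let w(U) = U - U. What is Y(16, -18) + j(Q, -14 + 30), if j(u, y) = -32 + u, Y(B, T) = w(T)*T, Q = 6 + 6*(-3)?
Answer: -44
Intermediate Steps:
Q = -12 (Q = 6 - 18 = -12)
w(U) = 0
Y(B, T) = 0 (Y(B, T) = 0*T = 0)
Y(16, -18) + j(Q, -14 + 30) = 0 + (-32 - 12) = 0 - 44 = -44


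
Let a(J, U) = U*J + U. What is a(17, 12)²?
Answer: 46656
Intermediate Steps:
a(J, U) = U + J*U (a(J, U) = J*U + U = U + J*U)
a(17, 12)² = (12*(1 + 17))² = (12*18)² = 216² = 46656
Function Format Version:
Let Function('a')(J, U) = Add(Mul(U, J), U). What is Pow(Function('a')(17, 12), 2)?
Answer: 46656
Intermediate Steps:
Function('a')(J, U) = Add(U, Mul(J, U)) (Function('a')(J, U) = Add(Mul(J, U), U) = Add(U, Mul(J, U)))
Pow(Function('a')(17, 12), 2) = Pow(Mul(12, Add(1, 17)), 2) = Pow(Mul(12, 18), 2) = Pow(216, 2) = 46656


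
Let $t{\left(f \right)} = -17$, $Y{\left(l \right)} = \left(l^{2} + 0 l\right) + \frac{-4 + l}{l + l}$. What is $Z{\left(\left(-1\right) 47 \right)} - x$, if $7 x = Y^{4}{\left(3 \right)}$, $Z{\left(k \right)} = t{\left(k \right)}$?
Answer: $- \frac{8044705}{9072} \approx -886.76$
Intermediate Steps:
$Y{\left(l \right)} = l^{2} + \frac{-4 + l}{2 l}$ ($Y{\left(l \right)} = \left(l^{2} + 0\right) + \frac{-4 + l}{2 l} = l^{2} + \left(-4 + l\right) \frac{1}{2 l} = l^{2} + \frac{-4 + l}{2 l}$)
$Z{\left(k \right)} = -17$
$x = \frac{7890481}{9072}$ ($x = \frac{\left(\frac{-2 + 3^{3} + \frac{1}{2} \cdot 3}{3}\right)^{4}}{7} = \frac{\left(\frac{-2 + 27 + \frac{3}{2}}{3}\right)^{4}}{7} = \frac{\left(\frac{1}{3} \cdot \frac{53}{2}\right)^{4}}{7} = \frac{\left(\frac{53}{6}\right)^{4}}{7} = \frac{1}{7} \cdot \frac{7890481}{1296} = \frac{7890481}{9072} \approx 869.76$)
$Z{\left(\left(-1\right) 47 \right)} - x = -17 - \frac{7890481}{9072} = - \frac{8044705}{9072}$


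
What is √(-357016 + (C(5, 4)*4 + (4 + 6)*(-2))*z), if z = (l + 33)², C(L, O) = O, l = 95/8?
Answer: I*√5841137/4 ≈ 604.21*I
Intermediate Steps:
l = 95/8 (l = 95*(⅛) = 95/8 ≈ 11.875)
z = 128881/64 (z = (95/8 + 33)² = (359/8)² = 128881/64 ≈ 2013.8)
√(-357016 + (C(5, 4)*4 + (4 + 6)*(-2))*z) = √(-357016 + (4*4 + (4 + 6)*(-2))*(128881/64)) = √(-357016 + (16 + 10*(-2))*(128881/64)) = √(-357016 + (16 - 20)*(128881/64)) = √(-357016 - 4*128881/64) = √(-357016 - 128881/16) = √(-5841137/16) = I*√5841137/4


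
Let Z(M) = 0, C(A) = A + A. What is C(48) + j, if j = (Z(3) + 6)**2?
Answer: 132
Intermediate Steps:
C(A) = 2*A
j = 36 (j = (0 + 6)**2 = 6**2 = 36)
C(48) + j = 2*48 + 36 = 96 + 36 = 132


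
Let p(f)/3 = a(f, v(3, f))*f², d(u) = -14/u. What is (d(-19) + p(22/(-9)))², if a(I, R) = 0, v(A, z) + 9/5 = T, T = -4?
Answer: 196/361 ≈ 0.54294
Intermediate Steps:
v(A, z) = -29/5 (v(A, z) = -9/5 - 4 = -29/5)
p(f) = 0 (p(f) = 3*(0*f²) = 3*0 = 0)
(d(-19) + p(22/(-9)))² = (-14/(-19) + 0)² = (-14*(-1/19) + 0)² = (14/19 + 0)² = (14/19)² = 196/361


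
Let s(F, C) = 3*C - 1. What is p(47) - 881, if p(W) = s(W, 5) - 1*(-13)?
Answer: -854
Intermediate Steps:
s(F, C) = -1 + 3*C
p(W) = 27 (p(W) = (-1 + 3*5) - 1*(-13) = (-1 + 15) + 13 = 14 + 13 = 27)
p(47) - 881 = 27 - 881 = -854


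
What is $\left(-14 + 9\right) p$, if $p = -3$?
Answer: $15$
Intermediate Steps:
$\left(-14 + 9\right) p = \left(-14 + 9\right) \left(-3\right) = \left(-5\right) \left(-3\right) = 15$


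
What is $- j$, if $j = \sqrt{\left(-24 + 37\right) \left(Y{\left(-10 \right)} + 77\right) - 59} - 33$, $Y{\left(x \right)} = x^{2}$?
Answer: $33 - \sqrt{2242} \approx -14.35$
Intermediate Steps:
$j = -33 + \sqrt{2242}$ ($j = \sqrt{\left(-24 + 37\right) \left(\left(-10\right)^{2} + 77\right) - 59} - 33 = \sqrt{13 \left(100 + 77\right) - 59} - 33 = \sqrt{13 \cdot 177 - 59} - 33 = \sqrt{2301 - 59} - 33 = \sqrt{2242} - 33 = -33 + \sqrt{2242} \approx 14.35$)
$- j = - (-33 + \sqrt{2242}) = 33 - \sqrt{2242}$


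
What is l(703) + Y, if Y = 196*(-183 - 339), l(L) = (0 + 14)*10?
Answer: -102172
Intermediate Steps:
l(L) = 140 (l(L) = 14*10 = 140)
Y = -102312 (Y = 196*(-522) = -102312)
l(703) + Y = 140 - 102312 = -102172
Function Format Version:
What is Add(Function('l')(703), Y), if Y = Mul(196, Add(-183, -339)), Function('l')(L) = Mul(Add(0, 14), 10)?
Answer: -102172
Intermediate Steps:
Function('l')(L) = 140 (Function('l')(L) = Mul(14, 10) = 140)
Y = -102312 (Y = Mul(196, -522) = -102312)
Add(Function('l')(703), Y) = Add(140, -102312) = -102172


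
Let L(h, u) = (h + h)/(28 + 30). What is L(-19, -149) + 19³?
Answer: 198892/29 ≈ 6858.3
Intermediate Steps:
L(h, u) = h/29 (L(h, u) = (2*h)/58 = (2*h)*(1/58) = h/29)
L(-19, -149) + 19³ = (1/29)*(-19) + 19³ = -19/29 + 6859 = 198892/29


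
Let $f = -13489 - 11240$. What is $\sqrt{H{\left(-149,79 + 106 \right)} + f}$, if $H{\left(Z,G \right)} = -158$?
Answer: $i \sqrt{24887} \approx 157.76 i$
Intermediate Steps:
$f = -24729$ ($f = -13489 - 11240 = -24729$)
$\sqrt{H{\left(-149,79 + 106 \right)} + f} = \sqrt{-158 - 24729} = \sqrt{-24887} = i \sqrt{24887}$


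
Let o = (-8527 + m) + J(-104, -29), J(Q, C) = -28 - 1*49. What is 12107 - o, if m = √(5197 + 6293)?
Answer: 20711 - √11490 ≈ 20604.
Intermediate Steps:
J(Q, C) = -77 (J(Q, C) = -28 - 49 = -77)
m = √11490 ≈ 107.19
o = -8604 + √11490 (o = (-8527 + √11490) - 77 = -8604 + √11490 ≈ -8496.8)
12107 - o = 12107 - (-8604 + √11490) = 12107 + (8604 - √11490) = 20711 - √11490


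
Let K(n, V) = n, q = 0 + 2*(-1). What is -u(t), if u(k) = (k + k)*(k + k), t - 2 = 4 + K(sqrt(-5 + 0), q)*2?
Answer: -64 - 96*I*sqrt(5) ≈ -64.0 - 214.66*I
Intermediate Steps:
q = -2 (q = 0 - 2 = -2)
t = 6 + 2*I*sqrt(5) (t = 2 + (4 + sqrt(-5 + 0)*2) = 2 + (4 + sqrt(-5)*2) = 2 + (4 + (I*sqrt(5))*2) = 2 + (4 + 2*I*sqrt(5)) = 6 + 2*I*sqrt(5) ≈ 6.0 + 4.4721*I)
u(k) = 4*k**2 (u(k) = (2*k)*(2*k) = 4*k**2)
-u(t) = -4*(6 + 2*I*sqrt(5))**2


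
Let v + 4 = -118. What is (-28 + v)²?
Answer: 22500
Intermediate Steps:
v = -122 (v = -4 - 118 = -122)
(-28 + v)² = (-28 - 122)² = (-150)² = 22500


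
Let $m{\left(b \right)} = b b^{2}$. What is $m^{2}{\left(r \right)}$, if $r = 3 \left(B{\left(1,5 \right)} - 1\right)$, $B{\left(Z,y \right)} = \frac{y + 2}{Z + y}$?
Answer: $\frac{1}{64} \approx 0.015625$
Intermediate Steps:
$B{\left(Z,y \right)} = \frac{2 + y}{Z + y}$
$r = \frac{1}{2}$ ($r = 3 \left(\frac{2 + 5}{1 + 5} - 1\right) = 3 \left(\frac{1}{6} \cdot 7 - 1\right) = 3 \left(\frac{7}{6} - 1\right) = 3 \cdot \frac{1}{6} = \frac{1}{2} \approx 0.5$)
$m{\left(b \right)} = b^{3}$
$m^{2}{\left(r \right)} = \left(\left(\frac{1}{2}\right)^{3}\right)^{2} = \left(\frac{1}{8}\right)^{2} = \frac{1}{64}$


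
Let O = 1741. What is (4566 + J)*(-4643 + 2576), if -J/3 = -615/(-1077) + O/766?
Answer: -2590522436619/274994 ≈ -9.4203e+6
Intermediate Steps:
J = -2346147/274994 (J = -3*(-615/(-1077) + 1741/766) = -3*(-615*(-1/1077) + 1741*(1/766)) = -3*(205/359 + 1741/766) = -3*782049/274994 = -2346147/274994 ≈ -8.5316)
(4566 + J)*(-4643 + 2576) = (4566 - 2346147/274994)*(-4643 + 2576) = (1253276457/274994)*(-2067) = -2590522436619/274994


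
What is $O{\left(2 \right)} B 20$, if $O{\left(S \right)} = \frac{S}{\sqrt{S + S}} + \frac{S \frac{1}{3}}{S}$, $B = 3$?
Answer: $80$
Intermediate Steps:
$O{\left(S \right)} = \frac{1}{3} + \frac{\sqrt{2} \sqrt{S}}{2}$ ($O{\left(S \right)} = \frac{S}{\sqrt{2 S}} + \frac{S \frac{1}{3}}{S} = \frac{S}{\sqrt{2} \sqrt{S}} + \frac{\frac{1}{3} S}{S} = S \frac{\sqrt{2}}{2 \sqrt{S}} + \frac{1}{3} = \frac{\sqrt{2} \sqrt{S}}{2} + \frac{1}{3} = \frac{1}{3} + \frac{\sqrt{2} \sqrt{S}}{2}$)
$O{\left(2 \right)} B 20 = \left(\frac{1}{3} + \frac{\sqrt{2} \sqrt{2}}{2}\right) 3 \cdot 20 = \left(\frac{1}{3} + 1\right) 3 \cdot 20 = \frac{4}{3} \cdot 3 \cdot 20 = 4 \cdot 20 = 80$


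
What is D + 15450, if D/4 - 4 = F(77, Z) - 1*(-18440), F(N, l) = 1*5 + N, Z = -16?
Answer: 89554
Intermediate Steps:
F(N, l) = 5 + N
D = 74104 (D = 16 + 4*((5 + 77) - 1*(-18440)) = 16 + 4*(82 + 18440) = 16 + 4*18522 = 16 + 74088 = 74104)
D + 15450 = 74104 + 15450 = 89554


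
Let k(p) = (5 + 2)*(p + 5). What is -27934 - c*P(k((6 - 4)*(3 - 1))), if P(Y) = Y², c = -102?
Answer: 376904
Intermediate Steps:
k(p) = 35 + 7*p (k(p) = 7*(5 + p) = 35 + 7*p)
-27934 - c*P(k((6 - 4)*(3 - 1))) = -27934 - (-102)*(35 + 7*((6 - 4)*(3 - 1)))² = -27934 - (-102)*(35 + 7*(2*2))² = -27934 - (-102)*(35 + 7*4)² = -27934 - (-102)*(35 + 28)² = -27934 - (-102)*63² = -27934 - (-102)*3969 = -27934 - 1*(-404838) = -27934 + 404838 = 376904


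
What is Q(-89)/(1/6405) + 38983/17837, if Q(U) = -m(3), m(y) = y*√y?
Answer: 38983/17837 - 19215*√3 ≈ -33279.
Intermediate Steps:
m(y) = y^(3/2)
Q(U) = -3*√3 (Q(U) = -3^(3/2) = -3*√3)
Q(-89)/(1/6405) + 38983/17837 = (-3*√3)/(1/6405) + 38983/17837 = (-3*√3)/(1/6405) + 38983*(1/17837) = -3*√3*6405 + 38983/17837 = -19215*√3 + 38983/17837 = 38983/17837 - 19215*√3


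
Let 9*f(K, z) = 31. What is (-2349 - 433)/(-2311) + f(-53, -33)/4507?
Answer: 112917907/93741093 ≈ 1.2046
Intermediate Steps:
f(K, z) = 31/9 (f(K, z) = (⅑)*31 = 31/9)
(-2349 - 433)/(-2311) + f(-53, -33)/4507 = (-2349 - 433)/(-2311) + (31/9)/4507 = -2782*(-1/2311) + (31/9)*(1/4507) = 2782/2311 + 31/40563 = 112917907/93741093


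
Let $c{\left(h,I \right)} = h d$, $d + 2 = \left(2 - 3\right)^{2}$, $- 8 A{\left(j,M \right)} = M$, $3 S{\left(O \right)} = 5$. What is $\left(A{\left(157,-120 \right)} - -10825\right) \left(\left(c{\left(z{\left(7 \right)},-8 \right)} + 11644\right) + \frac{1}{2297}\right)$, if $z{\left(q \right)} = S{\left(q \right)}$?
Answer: $\frac{869664170480}{6891} \approx 1.262 \cdot 10^{8}$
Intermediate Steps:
$S{\left(O \right)} = \frac{5}{3}$ ($S{\left(O \right)} = \frac{1}{3} \cdot 5 = \frac{5}{3}$)
$A{\left(j,M \right)} = - \frac{M}{8}$
$z{\left(q \right)} = \frac{5}{3}$
$d = -1$ ($d = -2 + \left(2 - 3\right)^{2} = -2 + \left(-1\right)^{2} = -2 + 1 = -1$)
$c{\left(h,I \right)} = - h$ ($c{\left(h,I \right)} = h \left(-1\right) = - h$)
$\left(A{\left(157,-120 \right)} - -10825\right) \left(\left(c{\left(z{\left(7 \right)},-8 \right)} + 11644\right) + \frac{1}{2297}\right) = \left(\left(- \frac{1}{8}\right) \left(-120\right) - -10825\right) \left(\left(\left(-1\right) \frac{5}{3} + 11644\right) + \frac{1}{2297}\right) = \left(15 + 10825\right) \left(\left(- \frac{5}{3} + 11644\right) + \frac{1}{2297}\right) = 10840 \left(\frac{34927}{3} + \frac{1}{2297}\right) = 10840 \cdot \frac{80227322}{6891} = \frac{869664170480}{6891}$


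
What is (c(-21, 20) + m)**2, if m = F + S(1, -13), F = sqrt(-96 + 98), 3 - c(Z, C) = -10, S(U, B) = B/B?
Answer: (14 + sqrt(2))**2 ≈ 237.60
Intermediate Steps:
S(U, B) = 1
c(Z, C) = 13 (c(Z, C) = 3 - 1*(-10) = 3 + 10 = 13)
F = sqrt(2) ≈ 1.4142
m = 1 + sqrt(2) (m = sqrt(2) + 1 = 1 + sqrt(2) ≈ 2.4142)
(c(-21, 20) + m)**2 = (13 + (1 + sqrt(2)))**2 = (14 + sqrt(2))**2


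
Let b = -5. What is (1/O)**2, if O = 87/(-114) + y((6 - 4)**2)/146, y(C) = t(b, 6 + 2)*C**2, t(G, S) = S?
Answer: 7695076/99225 ≈ 77.552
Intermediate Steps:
y(C) = 8*C**2 (y(C) = (6 + 2)*C**2 = 8*C**2)
O = 315/2774 (O = 87/(-114) + (8*((6 - 4)**2)**2)/146 = 87*(-1/114) + (8*(2**2)**2)*(1/146) = -29/38 + (8*4**2)*(1/146) = -29/38 + (8*16)*(1/146) = -29/38 + 128*(1/146) = -29/38 + 64/73 = 315/2774 ≈ 0.11355)
(1/O)**2 = (1/(315/2774))**2 = (2774/315)**2 = 7695076/99225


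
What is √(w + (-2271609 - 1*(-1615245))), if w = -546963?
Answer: 3*I*√133703 ≈ 1097.0*I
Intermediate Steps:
√(w + (-2271609 - 1*(-1615245))) = √(-546963 + (-2271609 - 1*(-1615245))) = √(-546963 + (-2271609 + 1615245)) = √(-546963 - 656364) = √(-1203327) = 3*I*√133703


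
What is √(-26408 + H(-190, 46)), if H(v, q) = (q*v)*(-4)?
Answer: 2*√2138 ≈ 92.477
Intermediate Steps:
H(v, q) = -4*q*v
√(-26408 + H(-190, 46)) = √(-26408 - 4*46*(-190)) = √(-26408 + 34960) = √8552 = 2*√2138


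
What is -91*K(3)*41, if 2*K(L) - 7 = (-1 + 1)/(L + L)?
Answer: -26117/2 ≈ -13059.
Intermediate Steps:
K(L) = 7/2 (K(L) = 7/2 + ((-1 + 1)/(L + L))/2 = 7/2 + (0/((2*L)))/2 = 7/2 + (0*(1/(2*L)))/2 = 7/2 + (½)*0 = 7/2 + 0 = 7/2)
-91*K(3)*41 = -91*7/2*41 = -637/2*41 = -26117/2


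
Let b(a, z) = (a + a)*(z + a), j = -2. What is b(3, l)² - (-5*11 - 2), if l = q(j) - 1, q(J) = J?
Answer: 57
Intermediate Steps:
l = -3 (l = -2 - 1 = -3)
b(a, z) = 2*a*(a + z) (b(a, z) = (2*a)*(a + z) = 2*a*(a + z))
b(3, l)² - (-5*11 - 2) = (2*3*(3 - 3))² - (-5*11 - 2) = (2*3*0)² - (-55 - 2) = 0² - 1*(-57) = 0 + 57 = 57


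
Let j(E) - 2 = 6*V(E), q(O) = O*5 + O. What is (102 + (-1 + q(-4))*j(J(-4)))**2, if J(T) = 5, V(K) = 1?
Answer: 9604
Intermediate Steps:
q(O) = 6*O (q(O) = 5*O + O = 6*O)
j(E) = 8 (j(E) = 2 + 6*1 = 2 + 6 = 8)
(102 + (-1 + q(-4))*j(J(-4)))**2 = (102 + (-1 + 6*(-4))*8)**2 = (102 + (-1 - 24)*8)**2 = (102 - 25*8)**2 = (102 - 200)**2 = (-98)**2 = 9604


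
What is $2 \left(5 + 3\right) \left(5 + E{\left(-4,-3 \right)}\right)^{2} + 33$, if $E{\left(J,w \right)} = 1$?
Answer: $609$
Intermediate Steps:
$2 \left(5 + 3\right) \left(5 + E{\left(-4,-3 \right)}\right)^{2} + 33 = 2 \left(5 + 3\right) \left(5 + 1\right)^{2} + 33 = 2 \cdot 8 \cdot 6^{2} + 33 = 16 \cdot 36 + 33 = 576 + 33 = 609$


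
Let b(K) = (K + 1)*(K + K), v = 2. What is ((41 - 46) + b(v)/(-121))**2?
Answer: 380689/14641 ≈ 26.002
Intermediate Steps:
b(K) = 2*K*(1 + K) (b(K) = (1 + K)*(2*K) = 2*K*(1 + K))
((41 - 46) + b(v)/(-121))**2 = ((41 - 46) + (2*2*(1 + 2))/(-121))**2 = (-5 + (2*2*3)*(-1/121))**2 = (-5 + 12*(-1/121))**2 = (-5 - 12/121)**2 = (-617/121)**2 = 380689/14641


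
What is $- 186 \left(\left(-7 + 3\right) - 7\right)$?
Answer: $2046$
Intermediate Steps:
$- 186 \left(\left(-7 + 3\right) - 7\right) = - 186 \left(-4 - 7\right) = \left(-186\right) \left(-11\right) = 2046$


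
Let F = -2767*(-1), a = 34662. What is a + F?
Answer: 37429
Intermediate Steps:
F = 2767
a + F = 34662 + 2767 = 37429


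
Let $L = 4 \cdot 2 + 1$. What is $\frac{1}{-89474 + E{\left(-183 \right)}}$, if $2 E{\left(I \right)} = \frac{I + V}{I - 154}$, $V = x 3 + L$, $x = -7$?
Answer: $- \frac{674}{60305281} \approx -1.1176 \cdot 10^{-5}$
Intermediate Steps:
$L = 9$ ($L = 8 + 1 = 9$)
$V = -12$ ($V = \left(-7\right) 3 + 9 = -21 + 9 = -12$)
$E{\left(I \right)} = \frac{-12 + I}{2 \left(-154 + I\right)}$ ($E{\left(I \right)} = \frac{\left(I - 12\right) \frac{1}{I - 154}}{2} = \frac{\left(-12 + I\right) \frac{1}{-154 + I}}{2} = \frac{\frac{1}{-154 + I} \left(-12 + I\right)}{2} = \frac{-12 + I}{2 \left(-154 + I\right)}$)
$\frac{1}{-89474 + E{\left(-183 \right)}} = \frac{1}{-89474 + \frac{-12 - 183}{2 \left(-154 - 183\right)}} = \frac{1}{-89474 + \frac{1}{2} \frac{1}{-337} \left(-195\right)} = \frac{1}{-89474 + \frac{1}{2} \left(- \frac{1}{337}\right) \left(-195\right)} = \frac{1}{-89474 + \frac{195}{674}} = \frac{1}{- \frac{60305281}{674}} = - \frac{674}{60305281}$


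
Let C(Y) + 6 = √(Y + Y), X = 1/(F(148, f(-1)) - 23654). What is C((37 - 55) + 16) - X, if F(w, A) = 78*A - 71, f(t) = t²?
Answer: -141881/23647 + 2*I ≈ -6.0 + 2.0*I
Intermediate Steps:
F(w, A) = -71 + 78*A
X = -1/23647 (X = 1/((-71 + 78*(-1)²) - 23654) = 1/((-71 + 78*1) - 23654) = 1/((-71 + 78) - 23654) = 1/(7 - 23654) = 1/(-23647) = -1/23647 ≈ -4.2289e-5)
C(Y) = -6 + √2*√Y (C(Y) = -6 + √(Y + Y) = -6 + √(2*Y) = -6 + √2*√Y)
C((37 - 55) + 16) - X = (-6 + √2*√((37 - 55) + 16)) - 1*(-1/23647) = (-6 + √2*√(-18 + 16)) + 1/23647 = (-6 + √2*√(-2)) + 1/23647 = (-6 + √2*(I*√2)) + 1/23647 = (-6 + 2*I) + 1/23647 = -141881/23647 + 2*I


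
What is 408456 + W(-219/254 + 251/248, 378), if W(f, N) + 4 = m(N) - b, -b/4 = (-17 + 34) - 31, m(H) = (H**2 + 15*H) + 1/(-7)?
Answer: 3898649/7 ≈ 5.5695e+5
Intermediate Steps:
m(H) = -1/7 + H**2 + 15*H (m(H) = (H**2 + 15*H) - 1/7 = -1/7 + H**2 + 15*H)
b = 56 (b = -4*((-17 + 34) - 31) = -4*(17 - 31) = -4*(-14) = 56)
W(f, N) = -421/7 + N**2 + 15*N (W(f, N) = -4 + ((-1/7 + N**2 + 15*N) - 1*56) = -4 + ((-1/7 + N**2 + 15*N) - 56) = -4 + (-393/7 + N**2 + 15*N) = -421/7 + N**2 + 15*N)
408456 + W(-219/254 + 251/248, 378) = 408456 + (-421/7 + 378**2 + 15*378) = 408456 + (-421/7 + 142884 + 5670) = 408456 + 1039457/7 = 3898649/7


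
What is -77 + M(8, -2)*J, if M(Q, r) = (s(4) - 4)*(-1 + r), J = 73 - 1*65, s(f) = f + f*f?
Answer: -461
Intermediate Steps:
s(f) = f + f**2
J = 8 (J = 73 - 65 = 8)
M(Q, r) = -16 + 16*r (M(Q, r) = (4*(1 + 4) - 4)*(-1 + r) = (4*5 - 4)*(-1 + r) = (20 - 4)*(-1 + r) = 16*(-1 + r) = -16 + 16*r)
-77 + M(8, -2)*J = -77 + (-16 + 16*(-2))*8 = -77 + (-16 - 32)*8 = -77 - 48*8 = -77 - 384 = -461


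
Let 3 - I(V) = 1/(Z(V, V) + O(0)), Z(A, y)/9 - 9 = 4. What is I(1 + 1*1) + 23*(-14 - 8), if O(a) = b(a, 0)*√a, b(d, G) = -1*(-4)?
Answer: -58852/117 ≈ -503.01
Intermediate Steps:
b(d, G) = 4
Z(A, y) = 117 (Z(A, y) = 81 + 9*4 = 81 + 36 = 117)
O(a) = 4*√a
I(V) = 350/117 (I(V) = 3 - 1/(117 + 4*√0) = 3 - 1/(117 + 4*0) = 3 - 1/(117 + 0) = 3 - 1/117 = 350/117)
I(1 + 1*1) + 23*(-14 - 8) = 350/117 + 23*(-14 - 8) = 350/117 + 23*(-22) = 350/117 - 506 = -58852/117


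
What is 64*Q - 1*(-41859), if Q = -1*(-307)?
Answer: 61507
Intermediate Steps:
Q = 307
64*Q - 1*(-41859) = 64*307 - 1*(-41859) = 19648 + 41859 = 61507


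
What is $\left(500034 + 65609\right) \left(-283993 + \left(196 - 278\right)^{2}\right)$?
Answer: $-156835268967$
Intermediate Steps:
$\left(500034 + 65609\right) \left(-283993 + \left(196 - 278\right)^{2}\right) = 565643 \left(-283993 + \left(-82\right)^{2}\right) = 565643 \left(-283993 + 6724\right) = 565643 \left(-277269\right) = -156835268967$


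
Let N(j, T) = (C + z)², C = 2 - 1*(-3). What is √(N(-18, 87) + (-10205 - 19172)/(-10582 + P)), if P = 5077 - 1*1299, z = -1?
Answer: √2903061/378 ≈ 4.5075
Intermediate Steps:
C = 5 (C = 2 + 3 = 5)
P = 3778 (P = 5077 - 1299 = 3778)
N(j, T) = 16 (N(j, T) = (5 - 1)² = 4² = 16)
√(N(-18, 87) + (-10205 - 19172)/(-10582 + P)) = √(16 + (-10205 - 19172)/(-10582 + 3778)) = √(16 - 29377/(-6804)) = √(16 - 29377*(-1/6804)) = √(16 + 29377/6804) = √(138241/6804) = √2903061/378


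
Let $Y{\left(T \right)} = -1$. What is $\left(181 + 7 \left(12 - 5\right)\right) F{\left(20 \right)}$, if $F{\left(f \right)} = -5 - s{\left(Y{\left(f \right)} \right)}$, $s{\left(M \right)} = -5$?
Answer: $0$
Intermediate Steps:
$F{\left(f \right)} = 0$ ($F{\left(f \right)} = -5 - -5 = -5 + 5 = 0$)
$\left(181 + 7 \left(12 - 5\right)\right) F{\left(20 \right)} = \left(181 + 7 \left(12 - 5\right)\right) 0 = \left(181 + 7 \cdot 7\right) 0 = \left(181 + 49\right) 0 = 230 \cdot 0 = 0$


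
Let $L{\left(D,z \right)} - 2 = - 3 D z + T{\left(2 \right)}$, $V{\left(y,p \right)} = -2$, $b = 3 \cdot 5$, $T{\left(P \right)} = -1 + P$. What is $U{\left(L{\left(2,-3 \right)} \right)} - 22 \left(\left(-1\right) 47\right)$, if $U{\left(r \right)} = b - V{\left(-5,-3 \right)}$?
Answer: $1051$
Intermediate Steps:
$b = 15$
$L{\left(D,z \right)} = 3 - 3 D z$ ($L{\left(D,z \right)} = 2 + \left(- 3 D z + \left(-1 + 2\right)\right) = 2 - \left(-1 + 3 D z\right) = 3 - 3 D z$)
$U{\left(r \right)} = 17$ ($U{\left(r \right)} = 15 - -2 = 15 + 2 = 17$)
$U{\left(L{\left(2,-3 \right)} \right)} - 22 \left(\left(-1\right) 47\right) = 17 - 22 \left(\left(-1\right) 47\right) = 17 - -1034 = 17 + 1034 = 1051$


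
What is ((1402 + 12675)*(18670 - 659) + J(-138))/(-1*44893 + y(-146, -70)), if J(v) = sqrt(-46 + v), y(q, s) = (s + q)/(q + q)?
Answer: -18508481831/3277135 - 146*I*sqrt(46)/3277135 ≈ -5647.8 - 0.00030216*I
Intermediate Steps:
y(q, s) = (q + s)/(2*q) (y(q, s) = (q + s)/((2*q)) = (q + s)*(1/(2*q)) = (q + s)/(2*q))
((1402 + 12675)*(18670 - 659) + J(-138))/(-1*44893 + y(-146, -70)) = ((1402 + 12675)*(18670 - 659) + sqrt(-46 - 138))/(-1*44893 + (1/2)*(-146 - 70)/(-146)) = (14077*18011 + sqrt(-184))/(-44893 + (1/2)*(-1/146)*(-216)) = (253540847 + 2*I*sqrt(46))/(-44893 + 54/73) = (253540847 + 2*I*sqrt(46))/(-3277135/73) = (253540847 + 2*I*sqrt(46))*(-73/3277135) = -18508481831/3277135 - 146*I*sqrt(46)/3277135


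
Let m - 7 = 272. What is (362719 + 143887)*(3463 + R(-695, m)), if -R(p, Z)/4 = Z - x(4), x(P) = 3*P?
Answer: 1213321370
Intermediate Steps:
m = 279 (m = 7 + 272 = 279)
R(p, Z) = 48 - 4*Z (R(p, Z) = -4*(Z - 3*4) = -4*(Z - 1*12) = -4*(Z - 12) = -4*(-12 + Z) = 48 - 4*Z)
(362719 + 143887)*(3463 + R(-695, m)) = (362719 + 143887)*(3463 + (48 - 4*279)) = 506606*(3463 + (48 - 1116)) = 506606*(3463 - 1068) = 506606*2395 = 1213321370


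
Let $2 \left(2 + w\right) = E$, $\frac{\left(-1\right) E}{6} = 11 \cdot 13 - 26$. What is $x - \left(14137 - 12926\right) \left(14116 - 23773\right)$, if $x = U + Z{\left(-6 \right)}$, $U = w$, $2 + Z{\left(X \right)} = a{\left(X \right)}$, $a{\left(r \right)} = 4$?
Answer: $11694276$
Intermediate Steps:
$E = -702$ ($E = - 6 \left(11 \cdot 13 - 26\right) = - 6 \left(143 - 26\right) = \left(-6\right) 117 = -702$)
$w = -353$ ($w = -2 + \frac{1}{2} \left(-702\right) = -2 - 351 = -353$)
$Z{\left(X \right)} = 2$ ($Z{\left(X \right)} = -2 + 4 = 2$)
$U = -353$
$x = -351$ ($x = -353 + 2 = -351$)
$x - \left(14137 - 12926\right) \left(14116 - 23773\right) = -351 - \left(14137 - 12926\right) \left(14116 - 23773\right) = -351 - 1211 \left(-9657\right) = -351 - -11694627 = -351 + 11694627 = 11694276$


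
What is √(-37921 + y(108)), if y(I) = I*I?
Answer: 11*I*√217 ≈ 162.04*I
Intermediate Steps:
y(I) = I²
√(-37921 + y(108)) = √(-37921 + 108²) = √(-37921 + 11664) = √(-26257) = 11*I*√217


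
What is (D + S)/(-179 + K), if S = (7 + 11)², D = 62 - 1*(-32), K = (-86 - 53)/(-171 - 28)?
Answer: -41591/17741 ≈ -2.3443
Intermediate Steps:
K = 139/199 (K = -139/(-199) = -139*(-1/199) = 139/199 ≈ 0.69849)
D = 94 (D = 62 + 32 = 94)
S = 324 (S = 18² = 324)
(D + S)/(-179 + K) = (94 + 324)/(-179 + 139/199) = 418/(-35482/199) = -199/35482*418 = -41591/17741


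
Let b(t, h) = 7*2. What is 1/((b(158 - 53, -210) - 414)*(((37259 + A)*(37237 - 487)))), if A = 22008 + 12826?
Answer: -1/1059767100000 ≈ -9.4360e-13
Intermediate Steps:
A = 34834
b(t, h) = 14
1/((b(158 - 53, -210) - 414)*(((37259 + A)*(37237 - 487)))) = 1/((14 - 414)*(((37259 + 34834)*(37237 - 487)))) = 1/((-400)*((72093*36750))) = -1/400/2649417750 = -1/400*1/2649417750 = -1/1059767100000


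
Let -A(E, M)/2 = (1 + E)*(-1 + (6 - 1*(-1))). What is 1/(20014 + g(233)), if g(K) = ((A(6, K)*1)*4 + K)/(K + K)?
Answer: 466/9326421 ≈ 4.9966e-5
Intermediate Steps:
A(E, M) = -12 - 12*E (A(E, M) = -2*(1 + E)*(-1 + (6 - 1*(-1))) = -2*(1 + E)*(-1 + (6 + 1)) = -2*(1 + E)*(-1 + 7) = -2*(1 + E)*6 = -2*(6 + 6*E) = -12 - 12*E)
g(K) = (-336 + K)/(2*K) (g(K) = (((-12 - 12*6)*1)*4 + K)/(K + K) = (((-12 - 72)*1)*4 + K)/((2*K)) = (-84*1*4 + K)*(1/(2*K)) = (-84*4 + K)*(1/(2*K)) = (-336 + K)*(1/(2*K)) = (-336 + K)/(2*K))
1/(20014 + g(233)) = 1/(20014 + (1/2)*(-336 + 233)/233) = 1/(20014 + (1/2)*(1/233)*(-103)) = 1/(20014 - 103/466) = 1/(9326421/466) = 466/9326421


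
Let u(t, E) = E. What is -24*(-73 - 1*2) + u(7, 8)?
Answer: 1808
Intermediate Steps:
-24*(-73 - 1*2) + u(7, 8) = -24*(-73 - 1*2) + 8 = -24*(-73 - 2) + 8 = -24*(-75) + 8 = 1800 + 8 = 1808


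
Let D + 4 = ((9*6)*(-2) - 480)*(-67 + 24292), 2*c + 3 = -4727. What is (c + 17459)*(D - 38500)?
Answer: -215584643576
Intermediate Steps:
c = -2365 (c = -3/2 + (1/2)*(-4727) = -3/2 - 4727/2 = -2365)
D = -14244304 (D = -4 + ((9*6)*(-2) - 480)*(-67 + 24292) = -4 + (54*(-2) - 480)*24225 = -4 + (-108 - 480)*24225 = -4 - 588*24225 = -4 - 14244300 = -14244304)
(c + 17459)*(D - 38500) = (-2365 + 17459)*(-14244304 - 38500) = 15094*(-14282804) = -215584643576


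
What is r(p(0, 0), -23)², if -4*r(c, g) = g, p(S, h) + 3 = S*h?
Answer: 529/16 ≈ 33.063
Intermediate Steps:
p(S, h) = -3 + S*h
r(c, g) = -g/4
r(p(0, 0), -23)² = (-¼*(-23))² = (23/4)² = 529/16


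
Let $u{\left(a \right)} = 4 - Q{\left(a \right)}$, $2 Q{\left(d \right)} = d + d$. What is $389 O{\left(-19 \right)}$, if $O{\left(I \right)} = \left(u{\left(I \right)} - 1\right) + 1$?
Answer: $8947$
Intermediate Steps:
$Q{\left(d \right)} = d$ ($Q{\left(d \right)} = \frac{d + d}{2} = \frac{2 d}{2} = d$)
$u{\left(a \right)} = 4 - a$
$O{\left(I \right)} = 4 - I$ ($O{\left(I \right)} = \left(\left(4 - I\right) - 1\right) + 1 = \left(3 - I\right) + 1 = 4 - I$)
$389 O{\left(-19 \right)} = 389 \left(4 - -19\right) = 389 \left(4 + 19\right) = 389 \cdot 23 = 8947$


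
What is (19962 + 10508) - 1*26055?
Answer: 4415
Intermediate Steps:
(19962 + 10508) - 1*26055 = 30470 - 26055 = 4415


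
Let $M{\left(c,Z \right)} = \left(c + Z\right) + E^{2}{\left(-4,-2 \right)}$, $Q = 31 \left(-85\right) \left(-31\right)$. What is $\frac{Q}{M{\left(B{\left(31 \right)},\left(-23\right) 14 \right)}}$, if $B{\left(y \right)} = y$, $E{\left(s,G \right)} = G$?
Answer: $- \frac{81685}{287} \approx -284.62$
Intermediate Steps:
$Q = 81685$ ($Q = \left(-2635\right) \left(-31\right) = 81685$)
$M{\left(c,Z \right)} = 4 + Z + c$ ($M{\left(c,Z \right)} = \left(c + Z\right) + \left(-2\right)^{2} = \left(Z + c\right) + 4 = 4 + Z + c$)
$\frac{Q}{M{\left(B{\left(31 \right)},\left(-23\right) 14 \right)}} = \frac{81685}{4 - 322 + 31} = \frac{81685}{-287} = 81685 \left(- \frac{1}{287}\right) = - \frac{81685}{287}$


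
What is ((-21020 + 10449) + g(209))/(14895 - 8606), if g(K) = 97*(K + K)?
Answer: 29975/6289 ≈ 4.7663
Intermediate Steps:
g(K) = 194*K (g(K) = 97*(2*K) = 194*K)
((-21020 + 10449) + g(209))/(14895 - 8606) = ((-21020 + 10449) + 194*209)/(14895 - 8606) = (-10571 + 40546)/6289 = 29975*(1/6289) = 29975/6289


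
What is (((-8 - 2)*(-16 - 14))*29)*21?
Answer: 182700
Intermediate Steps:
(((-8 - 2)*(-16 - 14))*29)*21 = (-10*(-30)*29)*21 = (300*29)*21 = 8700*21 = 182700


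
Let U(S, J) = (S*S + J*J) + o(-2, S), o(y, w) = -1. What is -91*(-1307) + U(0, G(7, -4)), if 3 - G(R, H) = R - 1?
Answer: 118945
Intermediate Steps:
G(R, H) = 4 - R (G(R, H) = 3 - (R - 1) = 3 - (-1 + R) = 3 + (1 - R) = 4 - R)
U(S, J) = -1 + J² + S² (U(S, J) = (S*S + J*J) - 1 = (S² + J²) - 1 = (J² + S²) - 1 = -1 + J² + S²)
-91*(-1307) + U(0, G(7, -4)) = -91*(-1307) + (-1 + (4 - 1*7)² + 0²) = 118937 + (-1 + (4 - 7)² + 0) = 118937 + (-1 + (-3)² + 0) = 118937 + (-1 + 9 + 0) = 118937 + 8 = 118945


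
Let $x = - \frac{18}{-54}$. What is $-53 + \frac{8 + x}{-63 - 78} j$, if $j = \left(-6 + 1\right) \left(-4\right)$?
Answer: $- \frac{22919}{423} \approx -54.182$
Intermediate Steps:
$x = \frac{1}{3}$ ($x = \left(-18\right) \left(- \frac{1}{54}\right) = \frac{1}{3} \approx 0.33333$)
$j = 20$ ($j = \left(-5\right) \left(-4\right) = 20$)
$-53 + \frac{8 + x}{-63 - 78} j = -53 + \frac{8 + \frac{1}{3}}{-63 - 78} \cdot 20 = -53 + \frac{25}{3 \left(-141\right)} 20 = -53 + \frac{25}{3} \left(- \frac{1}{141}\right) 20 = -53 - \frac{500}{423} = - \frac{22919}{423}$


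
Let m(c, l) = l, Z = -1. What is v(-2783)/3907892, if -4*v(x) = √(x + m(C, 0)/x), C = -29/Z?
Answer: -11*I*√23/15631568 ≈ -3.3748e-6*I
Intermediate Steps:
C = 29 (C = -29/(-1) = -29*(-1) = 29)
v(x) = -√x/4 (v(x) = -√(x + 0/x)/4 = -√(x + 0)/4 = -√x/4)
v(-2783)/3907892 = -11*I*√23/4/3907892 = -11*I*√23/4*(1/3907892) = -11*I*√23/15631568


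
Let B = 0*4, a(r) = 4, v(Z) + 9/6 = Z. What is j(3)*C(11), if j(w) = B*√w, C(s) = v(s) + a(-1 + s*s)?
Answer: 0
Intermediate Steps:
v(Z) = -3/2 + Z
C(s) = 5/2 + s (C(s) = (-3/2 + s) + 4 = 5/2 + s)
B = 0
j(w) = 0 (j(w) = 0*√w = 0)
j(3)*C(11) = 0*(5/2 + 11) = 0*(27/2) = 0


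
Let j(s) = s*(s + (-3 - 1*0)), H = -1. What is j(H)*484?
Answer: 1936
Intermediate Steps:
j(s) = s*(-3 + s) (j(s) = s*(s + (-3 + 0)) = s*(s - 3) = s*(-3 + s))
j(H)*484 = -(-3 - 1)*484 = -1*(-4)*484 = 4*484 = 1936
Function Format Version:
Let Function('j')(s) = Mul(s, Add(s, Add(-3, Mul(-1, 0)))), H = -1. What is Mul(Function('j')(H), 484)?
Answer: 1936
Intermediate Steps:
Function('j')(s) = Mul(s, Add(-3, s)) (Function('j')(s) = Mul(s, Add(s, Add(-3, 0))) = Mul(s, Add(s, -3)) = Mul(s, Add(-3, s)))
Mul(Function('j')(H), 484) = Mul(Mul(-1, Add(-3, -1)), 484) = Mul(Mul(-1, -4), 484) = Mul(4, 484) = 1936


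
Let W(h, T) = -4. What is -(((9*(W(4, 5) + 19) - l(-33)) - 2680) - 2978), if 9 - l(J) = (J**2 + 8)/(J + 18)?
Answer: 84077/15 ≈ 5605.1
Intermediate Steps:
l(J) = 9 - (8 + J**2)/(18 + J) (l(J) = 9 - (J**2 + 8)/(J + 18) = 9 - (8 + J**2)/(18 + J))
-(((9*(W(4, 5) + 19) - l(-33)) - 2680) - 2978) = -(((9*(-4 + 19) - (154 - 1*(-33)**2 + 9*(-33))/(18 - 33)) - 2680) - 2978) = -(((9*15 - (154 - 1*1089 - 297)/(-15)) - 2680) - 2978) = -(((135 - (-1)*(154 - 1089 - 297)/15) - 2680) - 2978) = -(((135 - (-1)*(-1232)/15) - 2680) - 2978) = -(((135 - 1*1232/15) - 2680) - 2978) = -(((135 - 1232/15) - 2680) - 2978) = -((793/15 - 2680) - 2978) = -(-39407/15 - 2978) = -1*(-84077/15) = 84077/15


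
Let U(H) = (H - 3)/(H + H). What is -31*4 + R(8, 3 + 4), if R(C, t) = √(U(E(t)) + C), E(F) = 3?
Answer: -124 + 2*√2 ≈ -121.17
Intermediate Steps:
U(H) = (-3 + H)/(2*H) (U(H) = (-3 + H)/((2*H)) = (-3 + H)*(1/(2*H)) = (-3 + H)/(2*H))
R(C, t) = √C (R(C, t) = √((½)*(-3 + 3)/3 + C) = √((½)*(⅓)*0 + C) = √(0 + C) = √C)
-31*4 + R(8, 3 + 4) = -31*4 + √8 = -124 + 2*√2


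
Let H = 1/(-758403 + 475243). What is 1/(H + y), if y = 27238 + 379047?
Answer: 283160/115043660599 ≈ 2.4613e-6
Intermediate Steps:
H = -1/283160 (H = 1/(-283160) = -1/283160 ≈ -3.5316e-6)
y = 406285
1/(H + y) = 1/(-1/283160 + 406285) = 1/(115043660599/283160) = 283160/115043660599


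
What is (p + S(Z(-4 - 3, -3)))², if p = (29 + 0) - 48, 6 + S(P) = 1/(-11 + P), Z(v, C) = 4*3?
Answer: 576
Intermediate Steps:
Z(v, C) = 12
S(P) = -6 + 1/(-11 + P)
p = -19 (p = 29 - 48 = -19)
(p + S(Z(-4 - 3, -3)))² = (-19 + (67 - 6*12)/(-11 + 12))² = (-19 + (67 - 72)/1)² = (-19 + 1*(-5))² = (-19 - 5)² = (-24)² = 576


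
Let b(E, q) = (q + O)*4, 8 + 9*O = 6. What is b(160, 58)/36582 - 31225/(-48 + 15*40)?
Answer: -131786005/2329992 ≈ -56.561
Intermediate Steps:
O = -2/9 (O = -8/9 + (⅑)*6 = -8/9 + ⅔ = -2/9 ≈ -0.22222)
b(E, q) = -8/9 + 4*q (b(E, q) = (q - 2/9)*4 = (-2/9 + q)*4 = -8/9 + 4*q)
b(160, 58)/36582 - 31225/(-48 + 15*40) = (-8/9 + 4*58)/36582 - 31225/(-48 + 15*40) = (-8/9 + 232)*(1/36582) - 31225/(-48 + 600) = (2080/9)*(1/36582) - 31225/552 = 80/12663 - 31225*1/552 = 80/12663 - 31225/552 = -131786005/2329992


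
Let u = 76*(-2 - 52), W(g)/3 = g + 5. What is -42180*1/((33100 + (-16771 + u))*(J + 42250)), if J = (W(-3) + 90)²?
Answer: -1406/20972395 ≈ -6.7041e-5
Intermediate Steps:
W(g) = 15 + 3*g (W(g) = 3*(g + 5) = 3*(5 + g) = 15 + 3*g)
J = 9216 (J = ((15 + 3*(-3)) + 90)² = ((15 - 9) + 90)² = (6 + 90)² = 96² = 9216)
u = -4104 (u = 76*(-54) = -4104)
-42180*1/((33100 + (-16771 + u))*(J + 42250)) = -42180*1/((9216 + 42250)*(33100 + (-16771 - 4104))) = -42180*1/(51466*(33100 - 20875)) = -42180/(51466*12225) = -42180/629171850 = -42180*1/629171850 = -1406/20972395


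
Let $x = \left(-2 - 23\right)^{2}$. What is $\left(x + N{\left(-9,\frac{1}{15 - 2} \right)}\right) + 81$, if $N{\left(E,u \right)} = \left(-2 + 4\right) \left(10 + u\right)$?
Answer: $\frac{9440}{13} \approx 726.15$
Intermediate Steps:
$N{\left(E,u \right)} = 20 + 2 u$ ($N{\left(E,u \right)} = 2 \left(10 + u\right) = 20 + 2 u$)
$x = 625$ ($x = \left(-2 - 23\right)^{2} = \left(-25\right)^{2} = 625$)
$\left(x + N{\left(-9,\frac{1}{15 - 2} \right)}\right) + 81 = \left(625 + \left(20 + \frac{2}{15 - 2}\right)\right) + 81 = \left(625 + \left(20 + \frac{2}{13}\right)\right) + 81 = \left(625 + \frac{262}{13}\right) + 81 = \frac{8387}{13} + 81 = \frac{9440}{13}$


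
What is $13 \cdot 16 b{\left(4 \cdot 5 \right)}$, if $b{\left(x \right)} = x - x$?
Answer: $0$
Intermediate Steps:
$b{\left(x \right)} = 0$
$13 \cdot 16 b{\left(4 \cdot 5 \right)} = 13 \cdot 16 \cdot 0 = 208 \cdot 0 = 0$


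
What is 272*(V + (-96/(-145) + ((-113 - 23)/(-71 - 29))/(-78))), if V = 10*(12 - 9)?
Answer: 235681744/28275 ≈ 8335.3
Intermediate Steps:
V = 30 (V = 10*3 = 30)
272*(V + (-96/(-145) + ((-113 - 23)/(-71 - 29))/(-78))) = 272*(30 + (-96/(-145) + ((-113 - 23)/(-71 - 29))/(-78))) = 272*(30 + (-96*(-1/145) - 136/(-100)*(-1/78))) = 272*(30 + (96/145 - 136*(-1/100)*(-1/78))) = 272*(30 + (96/145 + (34/25)*(-1/78))) = 272*(30 + (96/145 - 17/975)) = 272*(30 + 18227/28275) = 272*(866477/28275) = 235681744/28275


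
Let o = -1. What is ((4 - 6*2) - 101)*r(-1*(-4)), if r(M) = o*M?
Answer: 436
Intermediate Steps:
r(M) = -M
((4 - 6*2) - 101)*r(-1*(-4)) = ((4 - 6*2) - 101)*(-(-1)*(-4)) = ((4 - 12) - 101)*(-1*4) = (-8 - 101)*(-4) = -109*(-4) = 436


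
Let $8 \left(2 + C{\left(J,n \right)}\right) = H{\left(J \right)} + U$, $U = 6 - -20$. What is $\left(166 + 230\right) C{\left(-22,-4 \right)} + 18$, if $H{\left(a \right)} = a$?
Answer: $-576$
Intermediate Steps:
$U = 26$ ($U = 6 + 20 = 26$)
$C{\left(J,n \right)} = \frac{5}{4} + \frac{J}{8}$ ($C{\left(J,n \right)} = -2 + \frac{J + 26}{8} = -2 + \frac{26 + J}{8} = -2 + \left(\frac{13}{4} + \frac{J}{8}\right) = \frac{5}{4} + \frac{J}{8}$)
$\left(166 + 230\right) C{\left(-22,-4 \right)} + 18 = \left(166 + 230\right) \left(\frac{5}{4} + \frac{1}{8} \left(-22\right)\right) + 18 = 396 \left(\frac{5}{4} - \frac{11}{4}\right) + 18 = 396 \left(- \frac{3}{2}\right) + 18 = -594 + 18 = -576$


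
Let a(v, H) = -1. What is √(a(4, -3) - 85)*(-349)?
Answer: -349*I*√86 ≈ -3236.5*I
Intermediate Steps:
√(a(4, -3) - 85)*(-349) = √(-1 - 85)*(-349) = √(-86)*(-349) = (I*√86)*(-349) = -349*I*√86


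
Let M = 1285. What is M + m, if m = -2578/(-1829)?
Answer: 2352843/1829 ≈ 1286.4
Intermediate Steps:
m = 2578/1829 (m = -2578*(-1/1829) = 2578/1829 ≈ 1.4095)
M + m = 1285 + 2578/1829 = 2352843/1829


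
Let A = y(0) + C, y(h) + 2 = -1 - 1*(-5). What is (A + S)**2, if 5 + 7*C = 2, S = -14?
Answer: 7569/49 ≈ 154.47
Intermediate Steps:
y(h) = 2 (y(h) = -2 + (-1 - 1*(-5)) = -2 + (-1 + 5) = -2 + 4 = 2)
C = -3/7 (C = -5/7 + (1/7)*2 = -5/7 + 2/7 = -3/7 ≈ -0.42857)
A = 11/7 (A = 2 - 3/7 = 11/7 ≈ 1.5714)
(A + S)**2 = (11/7 - 14)**2 = (-87/7)**2 = 7569/49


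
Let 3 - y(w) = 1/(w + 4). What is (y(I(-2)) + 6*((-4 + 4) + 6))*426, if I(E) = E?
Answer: 16401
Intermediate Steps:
y(w) = 3 - 1/(4 + w) (y(w) = 3 - 1/(w + 4) = 3 - 1/(4 + w))
(y(I(-2)) + 6*((-4 + 4) + 6))*426 = ((11 + 3*(-2))/(4 - 2) + 6*((-4 + 4) + 6))*426 = ((11 - 6)/2 + 6*(0 + 6))*426 = ((½)*5 + 6*6)*426 = (5/2 + 36)*426 = (77/2)*426 = 16401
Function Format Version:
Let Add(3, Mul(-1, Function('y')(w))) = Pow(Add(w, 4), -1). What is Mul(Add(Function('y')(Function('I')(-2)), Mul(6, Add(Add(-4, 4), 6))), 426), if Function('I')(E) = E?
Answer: 16401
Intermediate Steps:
Function('y')(w) = Add(3, Mul(-1, Pow(Add(4, w), -1))) (Function('y')(w) = Add(3, Mul(-1, Pow(Add(w, 4), -1))) = Add(3, Mul(-1, Pow(Add(4, w), -1))))
Mul(Add(Function('y')(Function('I')(-2)), Mul(6, Add(Add(-4, 4), 6))), 426) = Mul(Add(Mul(Pow(Add(4, -2), -1), Add(11, Mul(3, -2))), Mul(6, Add(Add(-4, 4), 6))), 426) = Mul(Add(Mul(Pow(2, -1), Add(11, -6)), Mul(6, Add(0, 6))), 426) = Mul(Add(Mul(Rational(1, 2), 5), Mul(6, 6)), 426) = Mul(Add(Rational(5, 2), 36), 426) = Mul(Rational(77, 2), 426) = 16401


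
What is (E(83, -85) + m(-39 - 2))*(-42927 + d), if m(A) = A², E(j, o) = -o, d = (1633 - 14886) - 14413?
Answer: -124667238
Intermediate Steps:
d = -27666 (d = -13253 - 14413 = -27666)
(E(83, -85) + m(-39 - 2))*(-42927 + d) = (-1*(-85) + (-39 - 2)²)*(-42927 - 27666) = (85 + (-41)²)*(-70593) = (85 + 1681)*(-70593) = 1766*(-70593) = -124667238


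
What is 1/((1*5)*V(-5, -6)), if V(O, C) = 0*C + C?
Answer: -1/30 ≈ -0.033333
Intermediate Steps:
V(O, C) = C (V(O, C) = 0 + C = C)
1/((1*5)*V(-5, -6)) = 1/((1*5)*(-6)) = 1/(5*(-6)) = 1/(-30) = -1/30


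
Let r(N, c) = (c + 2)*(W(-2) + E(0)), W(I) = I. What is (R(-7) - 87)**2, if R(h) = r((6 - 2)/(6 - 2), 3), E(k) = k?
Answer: 9409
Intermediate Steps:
r(N, c) = -4 - 2*c (r(N, c) = (c + 2)*(-2 + 0) = (2 + c)*(-2) = -4 - 2*c)
R(h) = -10 (R(h) = -4 - 2*3 = -4 - 6 = -10)
(R(-7) - 87)**2 = (-10 - 87)**2 = (-97)**2 = 9409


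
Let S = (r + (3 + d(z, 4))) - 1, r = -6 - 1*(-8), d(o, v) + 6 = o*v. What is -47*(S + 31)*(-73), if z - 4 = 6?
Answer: 236739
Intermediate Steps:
z = 10 (z = 4 + 6 = 10)
d(o, v) = -6 + o*v
r = 2 (r = -6 + 8 = 2)
S = 38 (S = (2 + (3 + (-6 + 10*4))) - 1 = (2 + (3 + (-6 + 40))) - 1 = (2 + (3 + 34)) - 1 = (2 + 37) - 1 = 39 - 1 = 38)
-47*(S + 31)*(-73) = -47*(38 + 31)*(-73) = -47*69*(-73) = -3243*(-73) = 236739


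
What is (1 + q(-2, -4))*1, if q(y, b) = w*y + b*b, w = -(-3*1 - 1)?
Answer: 9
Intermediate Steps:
w = 4 (w = -(-3 - 1) = -1*(-4) = 4)
q(y, b) = b**2 + 4*y (q(y, b) = 4*y + b*b = 4*y + b**2 = b**2 + 4*y)
(1 + q(-2, -4))*1 = (1 + ((-4)**2 + 4*(-2)))*1 = (1 + (16 - 8))*1 = (1 + 8)*1 = 9*1 = 9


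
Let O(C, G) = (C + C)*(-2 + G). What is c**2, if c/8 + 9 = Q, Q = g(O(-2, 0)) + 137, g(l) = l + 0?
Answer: 1183744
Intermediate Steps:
O(C, G) = 2*C*(-2 + G) (O(C, G) = (2*C)*(-2 + G) = 2*C*(-2 + G))
g(l) = l
Q = 145 (Q = 2*(-2)*(-2 + 0) + 137 = 2*(-2)*(-2) + 137 = 8 + 137 = 145)
c = 1088 (c = -72 + 8*145 = -72 + 1160 = 1088)
c**2 = 1088**2 = 1183744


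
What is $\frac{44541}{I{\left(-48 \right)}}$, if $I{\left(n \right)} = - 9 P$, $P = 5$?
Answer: $- \frac{4949}{5} \approx -989.8$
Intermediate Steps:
$I{\left(n \right)} = -45$ ($I{\left(n \right)} = \left(-9\right) 5 = -45$)
$\frac{44541}{I{\left(-48 \right)}} = \frac{44541}{-45} = 44541 \left(- \frac{1}{45}\right) = - \frac{4949}{5}$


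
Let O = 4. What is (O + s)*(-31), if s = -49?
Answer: 1395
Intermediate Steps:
(O + s)*(-31) = (4 - 49)*(-31) = -45*(-31) = 1395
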